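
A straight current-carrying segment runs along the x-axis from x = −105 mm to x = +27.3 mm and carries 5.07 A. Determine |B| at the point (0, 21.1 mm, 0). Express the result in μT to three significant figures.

B ≈ 42.6 μT

For a finite straight segment, B = (μ₀I/4πd)(sinθ₁ + sinθ₂), where θ₁, θ₂ are the angles from the perpendicular to each end.
The perpendicular distance is d = 0.0211 m; the end-offsets along the wire are a = 0.105 m and b = 0.0273 m.
sinθ₁ = 0.105/√(0.105²+0.0211²) = 0.9804; sinθ₂ = 0.0273/√(0.0273²+0.0211²) = 0.7912.
B = (4π×10⁻⁷ × 5.07) / (4π × 0.0211) × (0.9804 + 0.7912) = 4.26×10⁻⁵ T.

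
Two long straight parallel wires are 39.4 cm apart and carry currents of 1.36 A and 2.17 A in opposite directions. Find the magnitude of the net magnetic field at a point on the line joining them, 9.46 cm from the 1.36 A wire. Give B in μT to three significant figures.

B ≈ 4.32 μT

Each long wire gives B = μ₀I/(2πd). Distances are d₁ = 0.0946 m and d₂ = 0.2994 m.
B₁ = 2.88×10⁻⁶ T, B₂ = 1.45×10⁻⁶ T.
Between antiparallel currents both contributions point the same way, so they add. B = B₁ + B₂ = 2.88×10⁻⁶ + 1.45×10⁻⁶ = 4.32×10⁻⁶ T.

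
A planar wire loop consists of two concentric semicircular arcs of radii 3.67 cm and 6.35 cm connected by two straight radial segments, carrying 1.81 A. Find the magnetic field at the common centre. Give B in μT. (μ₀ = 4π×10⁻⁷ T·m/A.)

The radial connectors point toward the centre, so dl × r̂ = 0 and they contribute nothing.
Each semicircle gives μ₀I/(4R): inner arc 1.55×10⁻⁵ T, outer arc 8.95×10⁻⁶ T.
The two arcs carry current in opposite angular senses, so their fields oppose: B = |1.55×10⁻⁵ − 8.95×10⁻⁶| = 6.54×10⁻⁶ T.

B ≈ 6.54 μT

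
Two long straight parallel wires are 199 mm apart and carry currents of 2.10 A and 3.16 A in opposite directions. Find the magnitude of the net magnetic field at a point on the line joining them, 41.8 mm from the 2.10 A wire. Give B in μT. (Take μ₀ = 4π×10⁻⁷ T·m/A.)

B ≈ 14.1 μT

Each long wire gives B = μ₀I/(2πd). Distances are d₁ = 0.0418 m and d₂ = 0.1572 m.
B₁ = 1.00×10⁻⁵ T, B₂ = 4.02×10⁻⁶ T.
Between antiparallel currents both contributions point the same way, so they add. B = B₁ + B₂ = 1.00×10⁻⁵ + 4.02×10⁻⁶ = 1.41×10⁻⁵ T.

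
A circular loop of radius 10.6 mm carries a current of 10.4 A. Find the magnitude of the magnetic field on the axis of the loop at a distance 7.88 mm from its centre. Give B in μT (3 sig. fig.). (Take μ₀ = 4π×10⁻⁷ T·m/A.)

B ≈ 319 μT

On the axis of a circular loop, B = μ₀IR² / [2(R²+z²)^(3/2)].
R² + z² = (0.0106)² + (0.00788)² = 0.0001745 m², and (R²+z²)^(3/2) = 2.30×10⁻⁶ m³.
B = (4π×10⁻⁷ × 10.4 × 0.0001124) / (2 × 2.30×10⁻⁶) = 3.19×10⁻⁴ T.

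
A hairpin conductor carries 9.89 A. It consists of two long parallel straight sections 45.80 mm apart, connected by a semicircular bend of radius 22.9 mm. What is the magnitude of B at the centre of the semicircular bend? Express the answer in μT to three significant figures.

The semicircular arc contributes B_arc = μ₀I·π/(4πR) = μ₀I/(4R) = 1.36×10⁻⁴ T.
Each semi-infinite lead is at perpendicular distance R = 0.0229 m from the centre, with the perpendicular foot at its near end, so it contributes μ₀I/(4πR); both point the same way, together 8.64×10⁻⁵ T.
Arc and leads all point the same direction: B = 1.36×10⁻⁴ + 8.64×10⁻⁵ = 2.22×10⁻⁴ T.

B ≈ 222 μT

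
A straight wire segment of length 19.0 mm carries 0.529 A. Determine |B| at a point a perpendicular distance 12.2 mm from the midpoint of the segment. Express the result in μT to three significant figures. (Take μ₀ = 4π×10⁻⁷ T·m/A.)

B ≈ 5.33 μT

For a finite straight segment, B = (μ₀I/4πd)(sinθ₁ + sinθ₂), where θ₁, θ₂ are the angles from the perpendicular to each end.
The perpendicular from the point meets the wire at its midpoint, so each end is L/2 = 0.0095 m away along the wire.
sinθ₁ = 0.0095/√(0.0095²+0.0122²) = 0.6144; sinθ₂ = 0.0095/√(0.0095²+0.0122²) = 0.6144.
B = (4π×10⁻⁷ × 0.529) / (4π × 0.0122) × (0.6144 + 0.6144) = 5.33×10⁻⁶ T.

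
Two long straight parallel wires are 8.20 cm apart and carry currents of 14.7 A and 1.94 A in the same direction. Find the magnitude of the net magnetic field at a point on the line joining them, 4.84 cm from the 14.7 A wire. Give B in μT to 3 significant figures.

B ≈ 49.2 μT

Each long wire gives B = μ₀I/(2πd). Distances are d₁ = 0.0484 m and d₂ = 0.0336 m.
B₁ = 6.07×10⁻⁵ T, B₂ = 1.15×10⁻⁵ T.
Between parallel currents the two contributions point in opposite directions, so they subtract. B = |B₁ − B₂| = |6.07×10⁻⁵ − 1.15×10⁻⁵| = 4.92×10⁻⁵ T.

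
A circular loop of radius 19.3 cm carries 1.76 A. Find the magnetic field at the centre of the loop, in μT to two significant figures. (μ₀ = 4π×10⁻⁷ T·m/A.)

At the centre of a circular loop the Biot–Savart law gives B = μ₀I/(2R).
B = (4π×10⁻⁷ × 1.76) / (2 × 0.193) = 5.73×10⁻⁶ T.

B ≈ 5.7 μT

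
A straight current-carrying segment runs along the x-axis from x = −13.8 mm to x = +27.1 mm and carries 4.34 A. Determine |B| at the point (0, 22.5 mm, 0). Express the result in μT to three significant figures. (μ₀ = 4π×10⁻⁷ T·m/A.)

For a finite straight segment, B = (μ₀I/4πd)(sinθ₁ + sinθ₂), where θ₁, θ₂ are the angles from the perpendicular to each end.
The perpendicular distance is d = 0.0225 m; the end-offsets along the wire are a = 0.0138 m and b = 0.0271 m.
sinθ₁ = 0.0138/√(0.0138²+0.0225²) = 0.5228; sinθ₂ = 0.0271/√(0.0271²+0.0225²) = 0.7694.
B = (4π×10⁻⁷ × 4.34) / (4π × 0.0225) × (0.5228 + 0.7694) = 2.49×10⁻⁵ T.

B ≈ 24.9 μT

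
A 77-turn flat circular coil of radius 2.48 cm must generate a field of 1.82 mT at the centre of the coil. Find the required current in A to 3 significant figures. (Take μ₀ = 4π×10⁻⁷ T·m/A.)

I ≈ 0.933 A

For an N-turn coil, B = Nμ₀I/(2R) with R = 0.0248 m, so I = 2RB/(Nμ₀) = 2 × 0.0248 × 1.82×10⁻³ / (77 × 4π×10⁻⁷) = 0.933 A.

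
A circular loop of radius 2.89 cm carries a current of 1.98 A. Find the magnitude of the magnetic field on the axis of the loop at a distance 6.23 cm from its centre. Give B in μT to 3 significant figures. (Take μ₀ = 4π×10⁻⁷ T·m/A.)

On the axis of a circular loop, B = μ₀IR² / [2(R²+z²)^(3/2)].
R² + z² = (0.0289)² + (0.0623)² = 0.004717 m², and (R²+z²)^(3/2) = 3.24×10⁻⁴ m³.
B = (4π×10⁻⁷ × 1.98 × 0.0008352) / (2 × 3.24×10⁻⁴) = 3.21×10⁻⁶ T.

B ≈ 3.21 μT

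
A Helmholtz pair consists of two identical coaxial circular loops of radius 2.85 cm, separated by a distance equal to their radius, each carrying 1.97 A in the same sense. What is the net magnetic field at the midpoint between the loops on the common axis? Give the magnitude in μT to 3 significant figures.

B ≈ 62.2 μT

Each loop contributes B = μ₀IR²/[2(R²+z²)^(3/2)] on the axis, with z measured from that loop.
Loop 1 (z = 0.01425 m): B₁ = 3.11×10⁻⁵ T. Loop 2 (z = 0.01425 m): B₂ = 3.11×10⁻⁵ T.
The fields add: B = B₁ + B₂ = 6.22×10⁻⁵ T.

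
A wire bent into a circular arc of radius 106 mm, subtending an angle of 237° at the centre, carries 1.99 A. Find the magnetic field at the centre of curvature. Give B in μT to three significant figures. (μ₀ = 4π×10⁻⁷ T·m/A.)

B ≈ 7.77 μT

The Biot–Savart field of a circular arc at its centre is B = μ₀Iφ/(4πR), with φ = 4.136 rad.
B = (4π×10⁻⁷ × 1.99 × 4.136) / (4π × 0.106) = 7.77×10⁻⁶ T.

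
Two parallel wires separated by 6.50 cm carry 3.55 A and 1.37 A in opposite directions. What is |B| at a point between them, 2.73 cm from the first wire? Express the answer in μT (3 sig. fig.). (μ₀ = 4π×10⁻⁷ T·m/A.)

B ≈ 33.3 μT

Each long wire gives B = μ₀I/(2πd). Distances are d₁ = 0.0273 m and d₂ = 0.0377 m.
B₁ = 2.60×10⁻⁵ T, B₂ = 7.27×10⁻⁶ T.
Between antiparallel currents both contributions point the same way, so they add. B = B₁ + B₂ = 2.60×10⁻⁵ + 7.27×10⁻⁶ = 3.33×10⁻⁵ T.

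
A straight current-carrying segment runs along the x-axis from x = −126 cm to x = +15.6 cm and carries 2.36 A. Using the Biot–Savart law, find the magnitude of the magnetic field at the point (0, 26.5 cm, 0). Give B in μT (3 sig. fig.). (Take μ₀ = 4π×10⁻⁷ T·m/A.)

B ≈ 1.32 μT

For a finite straight segment, B = (μ₀I/4πd)(sinθ₁ + sinθ₂), where θ₁, θ₂ are the angles from the perpendicular to each end.
The perpendicular distance is d = 0.265 m; the end-offsets along the wire are a = 1.26 m and b = 0.156 m.
sinθ₁ = 1.26/√(1.26²+0.265²) = 0.9786; sinθ₂ = 0.156/√(0.156²+0.265²) = 0.5073.
B = (4π×10⁻⁷ × 2.36) / (4π × 0.265) × (0.9786 + 0.5073) = 1.32×10⁻⁶ T.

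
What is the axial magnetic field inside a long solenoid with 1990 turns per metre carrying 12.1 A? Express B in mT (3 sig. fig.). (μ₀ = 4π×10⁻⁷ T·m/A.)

B ≈ 30.3 mT

Inside a long solenoid, B = μ₀nI with n = 1990 turns/m.
B = 4π×10⁻⁷ × 1990 × 12.1 = 3.03×10⁻² T.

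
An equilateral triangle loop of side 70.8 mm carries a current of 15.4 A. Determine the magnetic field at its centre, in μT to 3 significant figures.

B ≈ 392 μT

Each side is a finite straight segment at perpendicular distance d = a/(2 tan(π/3)) = 0.02044 m from the centre, with end-angles ±π/3.
One side contributes B₁ = (μ₀I/4πd)·2 sin(π/3) = 1.31×10⁻⁴ T.
All 3 sides add in the same direction: B = 3 × 1.31×10⁻⁴ = 3.92×10⁻⁴ T.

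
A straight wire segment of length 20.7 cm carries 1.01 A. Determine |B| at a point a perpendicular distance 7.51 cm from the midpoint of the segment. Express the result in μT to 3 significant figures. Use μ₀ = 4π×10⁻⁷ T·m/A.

B ≈ 2.18 μT

For a finite straight segment, B = (μ₀I/4πd)(sinθ₁ + sinθ₂), where θ₁, θ₂ are the angles from the perpendicular to each end.
The perpendicular from the point meets the wire at its midpoint, so each end is L/2 = 0.1035 m away along the wire.
sinθ₁ = 0.1035/√(0.1035²+0.0751²) = 0.8094; sinθ₂ = 0.1035/√(0.1035²+0.0751²) = 0.8094.
B = (4π×10⁻⁷ × 1.01) / (4π × 0.0751) × (0.8094 + 0.8094) = 2.18×10⁻⁶ T.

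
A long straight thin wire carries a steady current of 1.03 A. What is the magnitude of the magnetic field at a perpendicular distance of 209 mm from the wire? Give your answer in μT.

B ≈ 0.986 μT

For an infinitely long straight wire, B = μ₀I/(2πd).
B = (4π×10⁻⁷ × 1.03) / (2π × 0.209) = 9.86×10⁻⁷ T.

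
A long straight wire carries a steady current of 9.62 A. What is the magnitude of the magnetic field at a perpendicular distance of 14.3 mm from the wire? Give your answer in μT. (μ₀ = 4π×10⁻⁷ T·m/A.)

B ≈ 135 μT

For an infinitely long straight wire, B = μ₀I/(2πd).
B = (4π×10⁻⁷ × 9.62) / (2π × 0.0143) = 1.35×10⁻⁴ T.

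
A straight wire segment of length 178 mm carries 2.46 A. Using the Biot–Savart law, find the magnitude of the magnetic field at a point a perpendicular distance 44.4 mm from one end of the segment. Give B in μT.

For a finite straight segment, B = (μ₀I/4πd)(sinθ₁ + sinθ₂), where θ₁, θ₂ are the angles from the perpendicular to each end.
The perpendicular foot is at one end, so the two end-offsets along the wire are 0 and L = 0.178 m.
sinθ₁ = 0/√(0²+0.0444²) = 0.0000; sinθ₂ = 0.178/√(0.178²+0.0444²) = 0.9703.
B = (4π×10⁻⁷ × 2.46) / (4π × 0.0444) × (0.0000 + 0.9703) = 5.38×10⁻⁶ T.

B ≈ 5.38 μT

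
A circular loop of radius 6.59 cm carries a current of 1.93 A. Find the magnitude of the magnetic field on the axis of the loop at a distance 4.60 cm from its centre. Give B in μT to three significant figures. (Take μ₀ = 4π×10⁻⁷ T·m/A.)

On the axis of a circular loop, B = μ₀IR² / [2(R²+z²)^(3/2)].
R² + z² = (0.0659)² + (0.046)² = 0.006459 m², and (R²+z²)^(3/2) = 5.19×10⁻⁴ m³.
B = (4π×10⁻⁷ × 1.93 × 0.004343) / (2 × 5.19×10⁻⁴) = 1.01×10⁻⁵ T.

B ≈ 10.1 μT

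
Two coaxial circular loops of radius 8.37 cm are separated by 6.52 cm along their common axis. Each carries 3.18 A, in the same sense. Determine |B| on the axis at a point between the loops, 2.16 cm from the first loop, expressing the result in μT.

Each loop contributes B = μ₀IR²/[2(R²+z²)^(3/2)] on the axis, with z measured from that loop.
Loop 1 (z = 0.0216 m): B₁ = 2.17×10⁻⁵ T. Loop 2 (z = 0.0436 m): B₂ = 1.67×10⁻⁵ T.
The fields add: B = B₁ + B₂ = 3.83×10⁻⁵ T.

B ≈ 38.3 μT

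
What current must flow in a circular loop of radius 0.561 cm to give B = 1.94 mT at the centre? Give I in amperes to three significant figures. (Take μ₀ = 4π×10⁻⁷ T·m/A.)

At the centre of a circular loop B = μ₀I/(2R), so I = 2RB/μ₀.
With R = 0.00561 m, I = 2 × 0.00561 × 1.94×10⁻³ / (4π×10⁻⁷) = 17.3 A.

I ≈ 17.3 A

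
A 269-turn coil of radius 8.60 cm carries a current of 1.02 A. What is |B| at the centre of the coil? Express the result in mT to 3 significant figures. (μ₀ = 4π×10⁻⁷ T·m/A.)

B ≈ 2.00 mT

For an N-turn flat coil, B = Nμ₀I/(2R) with R = 0.086 m.
B = 269 × 7.45×10⁻⁶ T = 2.00×10⁻³ T.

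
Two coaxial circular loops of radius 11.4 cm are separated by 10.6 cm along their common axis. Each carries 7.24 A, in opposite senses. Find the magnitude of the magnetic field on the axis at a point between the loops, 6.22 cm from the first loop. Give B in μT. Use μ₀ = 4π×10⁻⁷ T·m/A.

Each loop contributes B = μ₀IR²/[2(R²+z²)^(3/2)] on the axis, with z measured from that loop.
Loop 1 (z = 0.0622 m): B₁ = 2.70×10⁻⁵ T. Loop 2 (z = 0.0438 m): B₂ = 3.25×10⁻⁵ T.
The fields oppose: B = |B₁ − B₂| = 5.46×10⁻⁶ T.

B ≈ 5.46 μT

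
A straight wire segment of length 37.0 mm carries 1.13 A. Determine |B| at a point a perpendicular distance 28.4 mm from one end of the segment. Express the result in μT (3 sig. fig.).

B ≈ 3.16 μT

For a finite straight segment, B = (μ₀I/4πd)(sinθ₁ + sinθ₂), where θ₁, θ₂ are the angles from the perpendicular to each end.
The perpendicular foot is at one end, so the two end-offsets along the wire are 0 and L = 0.037 m.
sinθ₁ = 0/√(0²+0.0284²) = 0.0000; sinθ₂ = 0.037/√(0.037²+0.0284²) = 0.7933.
B = (4π×10⁻⁷ × 1.13) / (4π × 0.0284) × (0.0000 + 0.7933) = 3.16×10⁻⁶ T.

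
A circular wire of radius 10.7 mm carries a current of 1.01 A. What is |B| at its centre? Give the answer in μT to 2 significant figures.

At the centre of a circular loop the Biot–Savart law gives B = μ₀I/(2R).
B = (4π×10⁻⁷ × 1.01) / (2 × 0.0107) = 5.93×10⁻⁵ T.

B ≈ 59 μT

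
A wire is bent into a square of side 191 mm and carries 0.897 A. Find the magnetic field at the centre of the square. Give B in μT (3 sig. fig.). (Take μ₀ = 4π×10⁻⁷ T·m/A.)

Each side is a finite straight segment at perpendicular distance d = a/(2 tan(π/4)) = 0.0955 m from the centre, with end-angles ±π/4.
One side contributes B₁ = (μ₀I/4πd)·2 sin(π/4) = 1.33×10⁻⁶ T.
All 4 sides add in the same direction: B = 4 × 1.33×10⁻⁶ = 5.31×10⁻⁶ T.

B ≈ 5.31 μT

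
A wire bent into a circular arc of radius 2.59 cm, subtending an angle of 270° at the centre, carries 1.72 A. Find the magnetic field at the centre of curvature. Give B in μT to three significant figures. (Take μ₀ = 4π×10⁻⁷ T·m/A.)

The Biot–Savart field of a circular arc at its centre is B = μ₀Iφ/(4πR), with φ = 4.712 rad.
B = (4π×10⁻⁷ × 1.72 × 4.712) / (4π × 0.0259) = 3.13×10⁻⁵ T.

B ≈ 31.3 μT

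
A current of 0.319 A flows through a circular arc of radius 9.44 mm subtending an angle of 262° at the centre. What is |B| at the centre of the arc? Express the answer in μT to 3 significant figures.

The Biot–Savart field of a circular arc at its centre is B = μ₀Iφ/(4πR), with φ = 4.573 rad.
B = (4π×10⁻⁷ × 0.319 × 4.573) / (4π × 0.00944) = 1.55×10⁻⁵ T.

B ≈ 15.5 μT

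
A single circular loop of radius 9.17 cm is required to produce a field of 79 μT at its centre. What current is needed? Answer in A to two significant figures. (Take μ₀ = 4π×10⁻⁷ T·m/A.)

I ≈ 12 A

At the centre of a circular loop B = μ₀I/(2R), so I = 2RB/μ₀.
With R = 0.0917 m, I = 2 × 0.0917 × 7.90×10⁻⁵ / (4π×10⁻⁷) = 11.5 A.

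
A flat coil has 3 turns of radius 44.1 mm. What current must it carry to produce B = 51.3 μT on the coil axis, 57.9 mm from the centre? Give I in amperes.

For an N-turn coil, B = Nμ₀IR²/[2(R²+z²)^(3/2)] with R = 0.0441 m, z = 0.0579 m, so I = 2B(R²+z²)^(3/2)/(Nμ₀R²) = 2 × 5.13×10⁻⁵ × 3.86×10⁻⁴ / (3 × 4π×10⁻⁷ × 0.001945) = 5.40 A.

I ≈ 5.40 A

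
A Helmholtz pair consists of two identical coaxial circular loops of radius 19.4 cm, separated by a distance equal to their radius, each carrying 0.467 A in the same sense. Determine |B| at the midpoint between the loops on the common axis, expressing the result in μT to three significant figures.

Each loop contributes B = μ₀IR²/[2(R²+z²)^(3/2)] on the axis, with z measured from that loop.
Loop 1 (z = 0.097 m): B₁ = 1.08×10⁻⁶ T. Loop 2 (z = 0.097 m): B₂ = 1.08×10⁻⁶ T.
The fields add: B = B₁ + B₂ = 2.16×10⁻⁶ T.

B ≈ 2.16 μT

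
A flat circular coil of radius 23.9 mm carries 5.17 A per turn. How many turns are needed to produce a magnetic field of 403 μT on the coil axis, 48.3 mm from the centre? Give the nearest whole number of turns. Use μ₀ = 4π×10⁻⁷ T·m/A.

For an N-turn coil, B = Nμ₀IR²/[2(R²+z²)^(3/2)]. A single turn gives B₁ = 1.19×10⁻⁵ T with R = 0.0239 m, z = 0.0483 m.
N = B/B₁ = 4.03×10⁻⁴ / 1.19×10⁻⁵ = 33.99.

N = 34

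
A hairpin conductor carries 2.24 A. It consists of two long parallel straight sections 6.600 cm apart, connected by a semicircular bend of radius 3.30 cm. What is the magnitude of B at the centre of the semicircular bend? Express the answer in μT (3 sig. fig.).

B ≈ 34.9 μT

The semicircular arc contributes B_arc = μ₀I·π/(4πR) = μ₀I/(4R) = 2.13×10⁻⁵ T.
Each semi-infinite lead is at perpendicular distance R = 0.033 m from the centre, with the perpendicular foot at its near end, so it contributes μ₀I/(4πR); both point the same way, together 1.36×10⁻⁵ T.
Arc and leads all point the same direction: B = 2.13×10⁻⁵ + 1.36×10⁻⁵ = 3.49×10⁻⁵ T.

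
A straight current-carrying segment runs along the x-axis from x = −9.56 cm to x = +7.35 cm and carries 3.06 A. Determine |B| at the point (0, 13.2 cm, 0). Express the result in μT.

B ≈ 2.49 μT

For a finite straight segment, B = (μ₀I/4πd)(sinθ₁ + sinθ₂), where θ₁, θ₂ are the angles from the perpendicular to each end.
The perpendicular distance is d = 0.132 m; the end-offsets along the wire are a = 0.0956 m and b = 0.0735 m.
sinθ₁ = 0.0956/√(0.0956²+0.132²) = 0.5866; sinθ₂ = 0.0735/√(0.0735²+0.132²) = 0.4865.
B = (4π×10⁻⁷ × 3.06) / (4π × 0.132) × (0.5866 + 0.4865) = 2.49×10⁻⁶ T.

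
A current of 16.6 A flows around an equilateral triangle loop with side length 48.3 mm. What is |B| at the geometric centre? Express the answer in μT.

Each side is a finite straight segment at perpendicular distance d = a/(2 tan(π/3)) = 0.01394 m from the centre, with end-angles ±π/3.
One side contributes B₁ = (μ₀I/4πd)·2 sin(π/3) = 2.06×10⁻⁴ T.
All 3 sides add in the same direction: B = 3 × 2.06×10⁻⁴ = 6.19×10⁻⁴ T.

B ≈ 619 μT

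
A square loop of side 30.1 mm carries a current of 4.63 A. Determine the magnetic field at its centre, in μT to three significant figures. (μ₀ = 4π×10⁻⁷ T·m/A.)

B ≈ 174 μT

Each side is a finite straight segment at perpendicular distance d = a/(2 tan(π/4)) = 0.01505 m from the centre, with end-angles ±π/4.
One side contributes B₁ = (μ₀I/4πd)·2 sin(π/4) = 4.35×10⁻⁵ T.
All 4 sides add in the same direction: B = 4 × 4.35×10⁻⁵ = 1.74×10⁻⁴ T.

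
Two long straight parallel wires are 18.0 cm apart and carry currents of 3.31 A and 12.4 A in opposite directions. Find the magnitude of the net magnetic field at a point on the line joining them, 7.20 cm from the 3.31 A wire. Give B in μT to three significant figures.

B ≈ 32.2 μT

Each long wire gives B = μ₀I/(2πd). Distances are d₁ = 0.072 m and d₂ = 0.108 m.
B₁ = 9.19×10⁻⁶ T, B₂ = 2.30×10⁻⁵ T.
Between antiparallel currents both contributions point the same way, so they add. B = B₁ + B₂ = 9.19×10⁻⁶ + 2.30×10⁻⁵ = 3.22×10⁻⁵ T.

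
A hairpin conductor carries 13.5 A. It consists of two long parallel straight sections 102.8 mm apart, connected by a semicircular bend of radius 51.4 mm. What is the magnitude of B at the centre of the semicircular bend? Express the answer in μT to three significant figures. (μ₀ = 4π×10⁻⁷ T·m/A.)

B ≈ 135 μT

The semicircular arc contributes B_arc = μ₀I·π/(4πR) = μ₀I/(4R) = 8.25×10⁻⁵ T.
Each semi-infinite lead is at perpendicular distance R = 0.0514 m from the centre, with the perpendicular foot at its near end, so it contributes μ₀I/(4πR); both point the same way, together 5.25×10⁻⁵ T.
Arc and leads all point the same direction: B = 8.25×10⁻⁵ + 5.25×10⁻⁵ = 1.35×10⁻⁴ T.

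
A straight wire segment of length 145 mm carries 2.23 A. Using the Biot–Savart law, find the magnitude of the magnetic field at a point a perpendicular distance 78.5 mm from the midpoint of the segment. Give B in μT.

For a finite straight segment, B = (μ₀I/4πd)(sinθ₁ + sinθ₂), where θ₁, θ₂ are the angles from the perpendicular to each end.
The perpendicular from the point meets the wire at its midpoint, so each end is L/2 = 0.0725 m away along the wire.
sinθ₁ = 0.0725/√(0.0725²+0.0785²) = 0.6785; sinθ₂ = 0.0725/√(0.0725²+0.0785²) = 0.6785.
B = (4π×10⁻⁷ × 2.23) / (4π × 0.0785) × (0.6785 + 0.6785) = 3.85×10⁻⁶ T.

B ≈ 3.85 μT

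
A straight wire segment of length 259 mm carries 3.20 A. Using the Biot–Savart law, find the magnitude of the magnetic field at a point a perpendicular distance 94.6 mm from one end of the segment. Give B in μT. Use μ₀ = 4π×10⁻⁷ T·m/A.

B ≈ 3.18 μT

For a finite straight segment, B = (μ₀I/4πd)(sinθ₁ + sinθ₂), where θ₁, θ₂ are the angles from the perpendicular to each end.
The perpendicular foot is at one end, so the two end-offsets along the wire are 0 and L = 0.259 m.
sinθ₁ = 0/√(0²+0.0946²) = 0.0000; sinθ₂ = 0.259/√(0.259²+0.0946²) = 0.9393.
B = (4π×10⁻⁷ × 3.20) / (4π × 0.0946) × (0.0000 + 0.9393) = 3.18×10⁻⁶ T.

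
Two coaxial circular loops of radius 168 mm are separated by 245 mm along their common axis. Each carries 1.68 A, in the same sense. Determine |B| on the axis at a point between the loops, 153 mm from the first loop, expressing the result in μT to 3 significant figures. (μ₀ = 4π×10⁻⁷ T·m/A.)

B ≈ 6.78 μT

Each loop contributes B = μ₀IR²/[2(R²+z²)^(3/2)] on the axis, with z measured from that loop.
Loop 1 (z = 0.153 m): B₁ = 2.54×10⁻⁶ T. Loop 2 (z = 0.092 m): B₂ = 4.24×10⁻⁶ T.
The fields add: B = B₁ + B₂ = 6.78×10⁻⁶ T.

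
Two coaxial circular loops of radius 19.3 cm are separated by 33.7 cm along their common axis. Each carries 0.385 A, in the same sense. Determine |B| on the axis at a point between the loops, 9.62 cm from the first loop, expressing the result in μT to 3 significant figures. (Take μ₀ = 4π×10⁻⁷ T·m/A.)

B ≈ 1.21 μT

Each loop contributes B = μ₀IR²/[2(R²+z²)^(3/2)] on the axis, with z measured from that loop.
Loop 1 (z = 0.0962 m): B₁ = 8.99×10⁻⁷ T. Loop 2 (z = 0.2408 m): B₂ = 3.07×10⁻⁷ T.
The fields add: B = B₁ + B₂ = 1.21×10⁻⁶ T.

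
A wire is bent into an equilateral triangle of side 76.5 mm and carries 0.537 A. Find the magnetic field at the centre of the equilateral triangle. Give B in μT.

B ≈ 12.6 μT

Each side is a finite straight segment at perpendicular distance d = a/(2 tan(π/3)) = 0.02208 m from the centre, with end-angles ±π/3.
One side contributes B₁ = (μ₀I/4πd)·2 sin(π/3) = 4.21×10⁻⁶ T.
All 3 sides add in the same direction: B = 3 × 4.21×10⁻⁶ = 1.26×10⁻⁵ T.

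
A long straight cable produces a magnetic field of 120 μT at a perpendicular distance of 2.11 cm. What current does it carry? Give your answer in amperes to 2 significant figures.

For a long straight wire B = μ₀I/(2πd), so I = 2πdB/μ₀.
I = 2π × 0.0211 × 1.20×10⁻⁴ / (4π×10⁻⁷) = 12.7 A.

I ≈ 13 A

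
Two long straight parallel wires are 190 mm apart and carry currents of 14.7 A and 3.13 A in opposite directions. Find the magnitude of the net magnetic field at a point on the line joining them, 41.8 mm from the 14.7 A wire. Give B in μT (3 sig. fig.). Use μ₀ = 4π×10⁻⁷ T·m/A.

B ≈ 74.6 μT

Each long wire gives B = μ₀I/(2πd). Distances are d₁ = 0.0418 m and d₂ = 0.1482 m.
B₁ = 7.03×10⁻⁵ T, B₂ = 4.22×10⁻⁶ T.
Between antiparallel currents both contributions point the same way, so they add. B = B₁ + B₂ = 7.03×10⁻⁵ + 4.22×10⁻⁶ = 7.46×10⁻⁵ T.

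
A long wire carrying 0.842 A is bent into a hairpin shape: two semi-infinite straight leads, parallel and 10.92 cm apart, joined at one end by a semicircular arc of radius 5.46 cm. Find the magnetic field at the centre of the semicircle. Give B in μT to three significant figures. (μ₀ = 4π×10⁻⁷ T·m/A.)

B ≈ 7.93 μT

The semicircular arc contributes B_arc = μ₀I·π/(4πR) = μ₀I/(4R) = 4.84×10⁻⁶ T.
Each semi-infinite lead is at perpendicular distance R = 0.0546 m from the centre, with the perpendicular foot at its near end, so it contributes μ₀I/(4πR); both point the same way, together 3.08×10⁻⁶ T.
Arc and leads all point the same direction: B = 4.84×10⁻⁶ + 3.08×10⁻⁶ = 7.93×10⁻⁶ T.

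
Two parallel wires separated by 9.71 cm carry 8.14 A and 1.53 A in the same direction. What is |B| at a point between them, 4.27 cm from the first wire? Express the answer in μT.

B ≈ 32.5 μT

Each long wire gives B = μ₀I/(2πd). Distances are d₁ = 0.0427 m and d₂ = 0.0544 m.
B₁ = 3.81×10⁻⁵ T, B₂ = 5.62×10⁻⁶ T.
Between parallel currents the two contributions point in opposite directions, so they subtract. B = |B₁ − B₂| = |3.81×10⁻⁵ − 5.62×10⁻⁶| = 3.25×10⁻⁵ T.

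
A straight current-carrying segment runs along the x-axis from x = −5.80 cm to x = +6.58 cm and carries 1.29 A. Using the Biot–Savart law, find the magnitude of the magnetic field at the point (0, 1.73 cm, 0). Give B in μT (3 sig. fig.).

For a finite straight segment, B = (μ₀I/4πd)(sinθ₁ + sinθ₂), where θ₁, θ₂ are the angles from the perpendicular to each end.
The perpendicular distance is d = 0.0173 m; the end-offsets along the wire are a = 0.058 m and b = 0.0658 m.
sinθ₁ = 0.058/√(0.058²+0.0173²) = 0.9583; sinθ₂ = 0.0658/√(0.0658²+0.0173²) = 0.9671.
B = (4π×10⁻⁷ × 1.29) / (4π × 0.0173) × (0.9583 + 0.9671) = 1.44×10⁻⁵ T.

B ≈ 14.4 μT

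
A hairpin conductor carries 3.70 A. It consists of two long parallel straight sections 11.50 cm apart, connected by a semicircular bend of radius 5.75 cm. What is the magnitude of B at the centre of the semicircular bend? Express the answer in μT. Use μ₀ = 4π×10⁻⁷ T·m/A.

The semicircular arc contributes B_arc = μ₀I·π/(4πR) = μ₀I/(4R) = 2.02×10⁻⁵ T.
Each semi-infinite lead is at perpendicular distance R = 0.0575 m from the centre, with the perpendicular foot at its near end, so it contributes μ₀I/(4πR); both point the same way, together 1.29×10⁻⁵ T.
Arc and leads all point the same direction: B = 2.02×10⁻⁵ + 1.29×10⁻⁵ = 3.31×10⁻⁵ T.

B ≈ 33.1 μT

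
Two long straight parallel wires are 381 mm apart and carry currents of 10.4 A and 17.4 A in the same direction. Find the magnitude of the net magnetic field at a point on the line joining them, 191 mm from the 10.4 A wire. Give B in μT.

Each long wire gives B = μ₀I/(2πd). Distances are d₁ = 0.191 m and d₂ = 0.19 m.
B₁ = 1.09×10⁻⁵ T, B₂ = 1.83×10⁻⁵ T.
Between parallel currents the two contributions point in opposite directions, so they subtract. B = |B₁ − B₂| = |1.09×10⁻⁵ − 1.83×10⁻⁵| = 7.43×10⁻⁶ T.

B ≈ 7.43 μT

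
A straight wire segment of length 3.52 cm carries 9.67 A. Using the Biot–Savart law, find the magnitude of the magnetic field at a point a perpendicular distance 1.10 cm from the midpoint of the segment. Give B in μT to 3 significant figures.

For a finite straight segment, B = (μ₀I/4πd)(sinθ₁ + sinθ₂), where θ₁, θ₂ are the angles from the perpendicular to each end.
The perpendicular from the point meets the wire at its midpoint, so each end is L/2 = 0.0176 m away along the wire.
sinθ₁ = 0.0176/√(0.0176²+0.011²) = 0.8480; sinθ₂ = 0.0176/√(0.0176²+0.011²) = 0.8480.
B = (4π×10⁻⁷ × 9.67) / (4π × 0.011) × (0.8480 + 0.8480) = 1.49×10⁻⁴ T.

B ≈ 149 μT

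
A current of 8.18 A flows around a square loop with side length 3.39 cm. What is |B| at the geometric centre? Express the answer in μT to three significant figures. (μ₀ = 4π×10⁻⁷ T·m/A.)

B ≈ 273 μT

Each side is a finite straight segment at perpendicular distance d = a/(2 tan(π/4)) = 0.01695 m from the centre, with end-angles ±π/4.
One side contributes B₁ = (μ₀I/4πd)·2 sin(π/4) = 6.82×10⁻⁵ T.
All 4 sides add in the same direction: B = 4 × 6.82×10⁻⁵ = 2.73×10⁻⁴ T.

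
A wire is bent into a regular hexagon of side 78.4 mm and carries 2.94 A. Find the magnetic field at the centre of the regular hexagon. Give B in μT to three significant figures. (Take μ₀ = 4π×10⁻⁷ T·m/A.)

Each side is a finite straight segment at perpendicular distance d = a/(2 tan(π/6)) = 0.0679 m from the centre, with end-angles ±π/6.
One side contributes B₁ = (μ₀I/4πd)·2 sin(π/6) = 4.33×10⁻⁶ T.
All 6 sides add in the same direction: B = 6 × 4.33×10⁻⁶ = 2.60×10⁻⁵ T.

B ≈ 26.0 μT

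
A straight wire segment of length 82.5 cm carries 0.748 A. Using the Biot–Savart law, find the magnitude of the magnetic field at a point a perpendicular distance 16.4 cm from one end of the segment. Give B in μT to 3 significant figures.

B ≈ 0.447 μT

For a finite straight segment, B = (μ₀I/4πd)(sinθ₁ + sinθ₂), where θ₁, θ₂ are the angles from the perpendicular to each end.
The perpendicular foot is at one end, so the two end-offsets along the wire are 0 and L = 0.825 m.
sinθ₁ = 0/√(0²+0.164²) = 0.0000; sinθ₂ = 0.825/√(0.825²+0.164²) = 0.9808.
B = (4π×10⁻⁷ × 0.748) / (4π × 0.164) × (0.0000 + 0.9808) = 4.47×10⁻⁷ T.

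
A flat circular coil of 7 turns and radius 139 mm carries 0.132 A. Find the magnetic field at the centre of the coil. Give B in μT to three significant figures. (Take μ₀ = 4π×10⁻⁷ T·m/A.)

B ≈ 4.18 μT

For an N-turn flat coil, B = Nμ₀I/(2R) with R = 0.139 m.
B = 7 × 5.97×10⁻⁷ T = 4.18×10⁻⁶ T.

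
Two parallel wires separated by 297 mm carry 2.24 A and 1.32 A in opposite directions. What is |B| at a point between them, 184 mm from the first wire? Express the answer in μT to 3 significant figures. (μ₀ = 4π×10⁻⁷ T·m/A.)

Each long wire gives B = μ₀I/(2πd). Distances are d₁ = 0.184 m and d₂ = 0.113 m.
B₁ = 2.43×10⁻⁶ T, B₂ = 2.34×10⁻⁶ T.
Between antiparallel currents both contributions point the same way, so they add. B = B₁ + B₂ = 2.43×10⁻⁶ + 2.34×10⁻⁶ = 4.77×10⁻⁶ T.

B ≈ 4.77 μT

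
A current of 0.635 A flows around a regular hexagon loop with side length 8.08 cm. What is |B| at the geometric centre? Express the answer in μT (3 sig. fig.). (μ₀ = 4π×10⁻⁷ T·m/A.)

Each side is a finite straight segment at perpendicular distance d = a/(2 tan(π/6)) = 0.06997 m from the centre, with end-angles ±π/6.
One side contributes B₁ = (μ₀I/4πd)·2 sin(π/6) = 9.07×10⁻⁷ T.
All 6 sides add in the same direction: B = 6 × 9.07×10⁻⁷ = 5.44×10⁻⁶ T.

B ≈ 5.44 μT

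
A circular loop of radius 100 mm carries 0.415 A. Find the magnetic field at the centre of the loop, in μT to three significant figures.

At the centre of a circular loop the Biot–Savart law gives B = μ₀I/(2R).
B = (4π×10⁻⁷ × 0.415) / (2 × 0.1) = 2.61×10⁻⁶ T.

B ≈ 2.61 μT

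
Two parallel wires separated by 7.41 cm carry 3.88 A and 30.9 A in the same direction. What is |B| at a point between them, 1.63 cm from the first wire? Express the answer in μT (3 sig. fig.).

Each long wire gives B = μ₀I/(2πd). Distances are d₁ = 0.0163 m and d₂ = 0.0578 m.
B₁ = 4.76×10⁻⁵ T, B₂ = 1.07×10⁻⁴ T.
Between parallel currents the two contributions point in opposite directions, so they subtract. B = |B₁ − B₂| = |4.76×10⁻⁵ − 1.07×10⁻⁴| = 5.93×10⁻⁵ T.

B ≈ 59.3 μT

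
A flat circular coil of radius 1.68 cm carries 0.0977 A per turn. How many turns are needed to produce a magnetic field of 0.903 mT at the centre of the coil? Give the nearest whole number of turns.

For an N-turn coil, B = Nμ₀I/(2R). A single turn gives B₁ = 3.65×10⁻⁶ T with R = 0.0168 m.
N = B/B₁ = 9.03×10⁻⁴ / 3.65×10⁻⁶ = 247.13.

N = 247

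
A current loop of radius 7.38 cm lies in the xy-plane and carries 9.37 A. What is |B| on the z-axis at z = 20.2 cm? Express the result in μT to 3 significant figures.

B ≈ 3.22 μT

On the axis of a circular loop, B = μ₀IR² / [2(R²+z²)^(3/2)].
R² + z² = (0.0738)² + (0.202)² = 0.04625 m², and (R²+z²)^(3/2) = 9.95×10⁻³ m³.
B = (4π×10⁻⁷ × 9.37 × 0.005446) / (2 × 9.95×10⁻³) = 3.22×10⁻⁶ T.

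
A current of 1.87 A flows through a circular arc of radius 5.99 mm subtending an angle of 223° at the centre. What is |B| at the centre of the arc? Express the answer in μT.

The Biot–Savart field of a circular arc at its centre is B = μ₀Iφ/(4πR), with φ = 3.892 rad.
B = (4π×10⁻⁷ × 1.87 × 3.892) / (4π × 0.00599) = 1.22×10⁻⁴ T.

B ≈ 122 μT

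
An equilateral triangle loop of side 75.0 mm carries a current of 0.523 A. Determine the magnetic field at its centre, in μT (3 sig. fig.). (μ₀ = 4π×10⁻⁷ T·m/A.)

Each side is a finite straight segment at perpendicular distance d = a/(2 tan(π/3)) = 0.02165 m from the centre, with end-angles ±π/3.
One side contributes B₁ = (μ₀I/4πd)·2 sin(π/3) = 4.18×10⁻⁶ T.
All 3 sides add in the same direction: B = 3 × 4.18×10⁻⁶ = 1.26×10⁻⁵ T.

B ≈ 12.6 μT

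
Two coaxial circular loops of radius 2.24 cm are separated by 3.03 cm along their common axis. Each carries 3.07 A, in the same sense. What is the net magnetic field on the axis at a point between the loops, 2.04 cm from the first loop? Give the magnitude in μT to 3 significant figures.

Each loop contributes B = μ₀IR²/[2(R²+z²)^(3/2)] on the axis, with z measured from that loop.
Loop 1 (z = 0.0204 m): B₁ = 3.48×10⁻⁵ T. Loop 2 (z = 0.0099 m): B₂ = 6.59×10⁻⁵ T.
The fields add: B = B₁ + B₂ = 1.01×10⁻⁴ T.

B ≈ 101 μT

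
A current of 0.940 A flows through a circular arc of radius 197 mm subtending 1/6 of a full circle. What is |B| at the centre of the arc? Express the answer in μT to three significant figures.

B ≈ 0.500 μT

The Biot–Savart field of a circular arc at its centre is B = μ₀Iφ/(4πR), with φ = 1.047 rad.
B = (4π×10⁻⁷ × 0.940 × 1.047) / (4π × 0.197) = 5.00×10⁻⁷ T.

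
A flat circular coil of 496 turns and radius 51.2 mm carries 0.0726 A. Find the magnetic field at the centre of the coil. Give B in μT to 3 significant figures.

For an N-turn flat coil, B = Nμ₀I/(2R) with R = 0.0512 m.
B = 496 × 8.91×10⁻⁷ T = 4.42×10⁻⁴ T.

B ≈ 442 μT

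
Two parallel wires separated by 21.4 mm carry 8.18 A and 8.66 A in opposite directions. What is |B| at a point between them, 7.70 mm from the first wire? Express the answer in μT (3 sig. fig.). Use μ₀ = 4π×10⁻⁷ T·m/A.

B ≈ 339 μT

Each long wire gives B = μ₀I/(2πd). Distances are d₁ = 0.0077 m and d₂ = 0.0137 m.
B₁ = 2.12×10⁻⁴ T, B₂ = 1.26×10⁻⁴ T.
Between antiparallel currents both contributions point the same way, so they add. B = B₁ + B₂ = 2.12×10⁻⁴ + 1.26×10⁻⁴ = 3.39×10⁻⁴ T.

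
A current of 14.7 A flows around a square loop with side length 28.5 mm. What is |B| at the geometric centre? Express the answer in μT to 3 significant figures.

Each side is a finite straight segment at perpendicular distance d = a/(2 tan(π/4)) = 0.01425 m from the centre, with end-angles ±π/4.
One side contributes B₁ = (μ₀I/4πd)·2 sin(π/4) = 1.46×10⁻⁴ T.
All 4 sides add in the same direction: B = 4 × 1.46×10⁻⁴ = 5.84×10⁻⁴ T.

B ≈ 584 μT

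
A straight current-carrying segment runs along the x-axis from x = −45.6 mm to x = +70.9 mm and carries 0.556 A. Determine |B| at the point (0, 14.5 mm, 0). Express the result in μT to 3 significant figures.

For a finite straight segment, B = (μ₀I/4πd)(sinθ₁ + sinθ₂), where θ₁, θ₂ are the angles from the perpendicular to each end.
The perpendicular distance is d = 0.0145 m; the end-offsets along the wire are a = 0.0456 m and b = 0.0709 m.
sinθ₁ = 0.0456/√(0.0456²+0.0145²) = 0.9530; sinθ₂ = 0.0709/√(0.0709²+0.0145²) = 0.9797.
B = (4π×10⁻⁷ × 0.556) / (4π × 0.0145) × (0.9530 + 0.9797) = 7.41×10⁻⁶ T.

B ≈ 7.41 μT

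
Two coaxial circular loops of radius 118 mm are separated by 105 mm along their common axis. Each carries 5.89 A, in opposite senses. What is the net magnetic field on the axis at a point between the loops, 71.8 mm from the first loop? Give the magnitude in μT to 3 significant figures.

Each loop contributes B = μ₀IR²/[2(R²+z²)^(3/2)] on the axis, with z measured from that loop.
Loop 1 (z = 0.0718 m): B₁ = 1.96×10⁻⁵ T. Loop 2 (z = 0.0332 m): B₂ = 2.80×10⁻⁵ T.
The fields oppose: B = |B₁ − B₂| = 8.42×10⁻⁶ T.

B ≈ 8.42 μT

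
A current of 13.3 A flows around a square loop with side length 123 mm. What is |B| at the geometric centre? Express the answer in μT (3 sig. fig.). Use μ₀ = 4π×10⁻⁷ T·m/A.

Each side is a finite straight segment at perpendicular distance d = a/(2 tan(π/4)) = 0.0615 m from the centre, with end-angles ±π/4.
One side contributes B₁ = (μ₀I/4πd)·2 sin(π/4) = 3.06×10⁻⁵ T.
All 4 sides add in the same direction: B = 4 × 3.06×10⁻⁵ = 1.22×10⁻⁴ T.

B ≈ 122 μT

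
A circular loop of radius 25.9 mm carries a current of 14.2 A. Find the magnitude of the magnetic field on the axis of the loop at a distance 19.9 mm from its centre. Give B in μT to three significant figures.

On the axis of a circular loop, B = μ₀IR² / [2(R²+z²)^(3/2)].
R² + z² = (0.0259)² + (0.0199)² = 0.001067 m², and (R²+z²)^(3/2) = 3.48×10⁻⁵ m³.
B = (4π×10⁻⁷ × 14.2 × 0.0006708) / (2 × 3.48×10⁻⁵) = 1.72×10⁻⁴ T.

B ≈ 172 μT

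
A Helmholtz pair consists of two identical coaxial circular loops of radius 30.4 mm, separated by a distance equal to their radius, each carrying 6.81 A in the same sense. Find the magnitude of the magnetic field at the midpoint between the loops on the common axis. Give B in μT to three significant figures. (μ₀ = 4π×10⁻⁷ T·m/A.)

B ≈ 201 μT

Each loop contributes B = μ₀IR²/[2(R²+z²)^(3/2)] on the axis, with z measured from that loop.
Loop 1 (z = 0.0152 m): B₁ = 1.01×10⁻⁴ T. Loop 2 (z = 0.0152 m): B₂ = 1.01×10⁻⁴ T.
The fields add: B = B₁ + B₂ = 2.01×10⁻⁴ T.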